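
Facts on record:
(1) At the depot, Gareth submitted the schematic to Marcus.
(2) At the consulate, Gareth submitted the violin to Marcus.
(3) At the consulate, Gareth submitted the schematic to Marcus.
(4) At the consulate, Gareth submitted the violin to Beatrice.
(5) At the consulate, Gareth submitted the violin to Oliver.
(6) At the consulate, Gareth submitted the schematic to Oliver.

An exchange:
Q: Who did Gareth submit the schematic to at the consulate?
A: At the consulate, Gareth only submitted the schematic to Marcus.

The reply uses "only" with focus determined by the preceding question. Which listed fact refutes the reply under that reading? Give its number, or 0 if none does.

Answering "Who did ... to ...?" puts focus on the recipient — here, "Marcus".
So "only" ranges over recipients; the rest (same agent, thing, setting (Gareth / the schematic / at the consulate)) is presupposed.
Fact (6) keeps same agent, thing, setting (Gareth / the schematic / at the consulate) but has recipient = Oliver; that refutes the reply.
(Fact (2) would refute a reading with focus on the thing — but that is not what the question asks.)

6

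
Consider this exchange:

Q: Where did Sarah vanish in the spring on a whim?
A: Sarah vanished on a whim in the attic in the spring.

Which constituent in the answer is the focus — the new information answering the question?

in the attic

The wh-word "where" asks about the location.
In the answer, "Sarah", "in the spring" and "on a whim" are given — repeated from the question.
The constituent filling the location gap is "in the attic"; that is the focus and would carry nuclear stress.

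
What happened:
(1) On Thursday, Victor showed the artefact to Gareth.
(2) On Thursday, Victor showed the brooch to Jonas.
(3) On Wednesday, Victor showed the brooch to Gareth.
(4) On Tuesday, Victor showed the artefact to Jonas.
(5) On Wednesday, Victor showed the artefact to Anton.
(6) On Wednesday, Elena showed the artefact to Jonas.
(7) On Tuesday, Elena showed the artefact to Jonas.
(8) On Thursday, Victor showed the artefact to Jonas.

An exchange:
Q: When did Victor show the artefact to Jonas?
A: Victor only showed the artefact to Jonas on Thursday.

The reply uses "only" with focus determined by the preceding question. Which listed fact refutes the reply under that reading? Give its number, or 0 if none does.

4

Answering "When did ...?" puts focus on the setting — here, "on Thursday".
So "only" ranges over settings; the rest (Victor as agent and the artefact as thing and Jonas as recipient) is presupposed.
Fact (4) shares the background with a different setting (on Tuesday) — counterexample.
(Fact (1) would refute a reading with focus on the recipient — but that is not what the question asks.)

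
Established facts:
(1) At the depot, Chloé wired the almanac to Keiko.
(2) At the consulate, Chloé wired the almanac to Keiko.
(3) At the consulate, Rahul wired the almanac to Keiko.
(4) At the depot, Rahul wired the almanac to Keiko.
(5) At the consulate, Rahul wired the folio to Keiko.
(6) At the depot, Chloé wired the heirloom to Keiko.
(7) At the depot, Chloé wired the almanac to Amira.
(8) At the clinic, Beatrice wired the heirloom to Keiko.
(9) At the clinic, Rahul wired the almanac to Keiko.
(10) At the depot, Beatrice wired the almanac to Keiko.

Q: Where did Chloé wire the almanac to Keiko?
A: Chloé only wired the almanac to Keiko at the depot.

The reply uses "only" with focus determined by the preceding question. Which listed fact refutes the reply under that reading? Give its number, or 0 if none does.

The question "Where did ...?" targets the setting, so in the reply the focus falls on "at the depot".
So "only" ranges over settings; the rest (agent = Chloé, thing = the almanac, recipient = Keiko) is presupposed.
Fact (2) keeps agent = Chloé, thing = the almanac, recipient = Keiko but has setting = at the consulate; that refutes the reply.
(Fact (7) would refute a reading with focus on the recipient — but that is not what the question asks.)

2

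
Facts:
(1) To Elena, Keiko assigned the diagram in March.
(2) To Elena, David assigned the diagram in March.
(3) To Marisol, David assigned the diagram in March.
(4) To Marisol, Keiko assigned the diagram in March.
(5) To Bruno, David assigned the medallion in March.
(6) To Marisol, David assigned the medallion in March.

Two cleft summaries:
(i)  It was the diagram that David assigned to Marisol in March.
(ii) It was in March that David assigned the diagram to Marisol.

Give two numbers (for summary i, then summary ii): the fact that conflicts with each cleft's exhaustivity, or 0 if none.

(i): focus "the diagram". Looking for agent = David, recipient = Marisol, setting = in March with some other thing — fact (6) has the medallion there. Refuted.
(ii): focus "in March". No fact shares agent = David, thing = the diagram, recipient = Marisol with a different setting. 0.

6, 0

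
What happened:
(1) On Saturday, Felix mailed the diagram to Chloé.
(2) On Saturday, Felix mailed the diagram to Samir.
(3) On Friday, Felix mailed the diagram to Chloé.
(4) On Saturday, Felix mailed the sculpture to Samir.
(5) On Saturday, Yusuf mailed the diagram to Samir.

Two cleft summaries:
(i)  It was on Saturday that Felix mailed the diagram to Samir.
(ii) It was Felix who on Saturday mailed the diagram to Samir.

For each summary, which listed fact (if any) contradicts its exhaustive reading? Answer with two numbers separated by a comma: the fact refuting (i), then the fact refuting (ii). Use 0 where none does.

0, 5

(i): focus "on Saturday". No fact shares agent = Felix, thing = the diagram, recipient = Samir with a different setting. 0.
(ii): focus "Felix". Looking for thing = the diagram, recipient = Samir, setting = on Saturday with some other agent — fact (5) has Yusuf there. Refuted.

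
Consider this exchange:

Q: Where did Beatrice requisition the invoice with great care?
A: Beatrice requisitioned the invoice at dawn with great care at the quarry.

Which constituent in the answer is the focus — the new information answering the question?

at the quarry

The wh-word "where" asks about the location.
In the answer, "Beatrice", "the invoice" and "with great care" are given — repeated from the question.
"at dawn" is also new, but it specifies the time, which is not what the question asks about — so it is not the focus.
The constituent filling the location gap is "at the quarry"; that is the focus.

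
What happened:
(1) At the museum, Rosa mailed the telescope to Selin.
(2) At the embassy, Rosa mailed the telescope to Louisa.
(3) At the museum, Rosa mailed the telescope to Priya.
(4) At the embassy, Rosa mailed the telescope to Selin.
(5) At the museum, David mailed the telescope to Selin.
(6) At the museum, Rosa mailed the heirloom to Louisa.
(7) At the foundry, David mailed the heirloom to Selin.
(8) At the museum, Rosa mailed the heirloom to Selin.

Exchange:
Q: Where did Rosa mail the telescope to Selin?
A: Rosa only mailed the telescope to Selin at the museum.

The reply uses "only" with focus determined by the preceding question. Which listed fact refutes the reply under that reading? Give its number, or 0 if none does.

4

The question "Where did ...?" targets the setting, so in the reply the focus falls on "at the museum".
"Only" then excludes alternative settings while the background — agent = Rosa, thing = the telescope, recipient = Selin — is held fixed.
Fact (4) keeps agent = Rosa, thing = the telescope, recipient = Selin but has setting = at the embassy; that refutes the reply.
(Fact (8) would refute a reading with focus on the thing — but that is not what the question asks.)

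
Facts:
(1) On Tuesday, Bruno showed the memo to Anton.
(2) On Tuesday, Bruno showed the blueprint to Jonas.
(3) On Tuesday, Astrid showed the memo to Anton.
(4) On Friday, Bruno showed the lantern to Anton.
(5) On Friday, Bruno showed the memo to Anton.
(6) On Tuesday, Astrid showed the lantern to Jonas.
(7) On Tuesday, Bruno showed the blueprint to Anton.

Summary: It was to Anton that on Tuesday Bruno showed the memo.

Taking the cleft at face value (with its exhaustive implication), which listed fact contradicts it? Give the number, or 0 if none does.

0

Focus of the cleft: "Anton" (the recipient). Presupposed background: same agent, thing, setting (Bruno / the memo / on Tuesday).
The exhaustive reading says no other recipient fits that background.
No listed fact matches the background with a different recipient. Exhaustivity holds.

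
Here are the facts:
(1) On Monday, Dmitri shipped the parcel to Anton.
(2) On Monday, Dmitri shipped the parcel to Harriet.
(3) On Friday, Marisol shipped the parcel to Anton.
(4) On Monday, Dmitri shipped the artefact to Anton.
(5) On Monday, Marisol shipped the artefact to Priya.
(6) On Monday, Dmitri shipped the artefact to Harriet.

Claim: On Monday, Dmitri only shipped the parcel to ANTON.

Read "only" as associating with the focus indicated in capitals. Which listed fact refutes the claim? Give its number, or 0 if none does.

2

Focus (in capitals) is "Anton" — the recipient. "Only" excludes alternative recipients while holding fixed same agent, thing, setting (Dmitri / the parcel / on Monday).
Fact (2) matches on same agent, thing, setting (Dmitri / the parcel / on Monday), but has recipient = Harriet instead. That refutes the claim.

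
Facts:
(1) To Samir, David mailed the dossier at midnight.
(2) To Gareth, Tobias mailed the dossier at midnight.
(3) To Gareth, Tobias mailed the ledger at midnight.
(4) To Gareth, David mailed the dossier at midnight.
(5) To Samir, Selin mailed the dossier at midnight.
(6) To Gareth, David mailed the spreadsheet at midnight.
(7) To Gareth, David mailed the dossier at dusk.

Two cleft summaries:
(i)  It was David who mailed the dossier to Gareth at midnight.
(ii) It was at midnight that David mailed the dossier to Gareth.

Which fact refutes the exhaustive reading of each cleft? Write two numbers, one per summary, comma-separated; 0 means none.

(i): focus "David". Looking for same thing, recipient, setting (the dossier / Gareth / at midnight) with some other agent — fact (2) has Tobias there. Refuted.
(ii): focus "at midnight". Looking for same agent, thing, recipient (David / the dossier / Gareth) with some other setting — fact (7) has at dusk there. Refuted.

2, 7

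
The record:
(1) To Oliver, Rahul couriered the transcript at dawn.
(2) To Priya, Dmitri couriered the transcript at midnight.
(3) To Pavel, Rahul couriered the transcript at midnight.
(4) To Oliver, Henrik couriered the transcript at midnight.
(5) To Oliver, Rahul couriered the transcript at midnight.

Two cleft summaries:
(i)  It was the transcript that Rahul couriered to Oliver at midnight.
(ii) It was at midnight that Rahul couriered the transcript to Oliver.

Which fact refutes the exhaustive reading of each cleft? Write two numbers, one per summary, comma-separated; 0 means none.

Summary (i) focuses "the transcript" (the thing); background agent = Rahul, recipient = Oliver, setting = at midnight. No fact matches that background with a different thing, so 0.
Summary (ii) focuses "at midnight" (the setting); background agent = Rahul, thing = the transcript, recipient = Oliver. Fact (1) matches that background with setting = at dawn — refutes (ii).

0, 1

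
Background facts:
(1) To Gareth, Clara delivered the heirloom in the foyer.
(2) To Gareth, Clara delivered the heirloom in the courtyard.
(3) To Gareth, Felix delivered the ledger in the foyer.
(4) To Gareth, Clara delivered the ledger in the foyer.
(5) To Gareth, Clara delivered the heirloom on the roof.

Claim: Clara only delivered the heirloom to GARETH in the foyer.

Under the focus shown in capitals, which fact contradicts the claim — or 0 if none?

The capitals mark "Gareth" as focus. So "only" rules out other recipients, with the rest (agent = Clara, thing = the heirloom, setting = in the foyer) as background.
No fact matches agent = Clara, thing = the heirloom, setting = in the foyer with a different recipient — every other fact differs on at least one backgrounded slot. So no fact refutes it.

0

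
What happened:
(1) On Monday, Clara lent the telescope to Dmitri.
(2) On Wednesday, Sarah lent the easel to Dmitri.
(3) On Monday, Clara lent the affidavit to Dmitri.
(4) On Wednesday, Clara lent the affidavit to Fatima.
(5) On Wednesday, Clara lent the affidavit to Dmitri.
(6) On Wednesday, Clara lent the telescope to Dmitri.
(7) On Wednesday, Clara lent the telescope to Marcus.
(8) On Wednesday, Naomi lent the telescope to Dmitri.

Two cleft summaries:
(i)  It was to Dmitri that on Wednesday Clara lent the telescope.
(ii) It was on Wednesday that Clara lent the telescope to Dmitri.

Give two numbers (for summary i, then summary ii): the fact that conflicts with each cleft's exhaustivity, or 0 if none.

(i): focus "Dmitri". Looking for agent = Clara, thing = the telescope, setting = on Wednesday with some other recipient — fact (7) has Marcus there. Refuted.
(ii): focus "on Wednesday". Looking for agent = Clara, thing = the telescope, recipient = Dmitri with some other setting — fact (1) has on Monday there. Refuted.

7, 1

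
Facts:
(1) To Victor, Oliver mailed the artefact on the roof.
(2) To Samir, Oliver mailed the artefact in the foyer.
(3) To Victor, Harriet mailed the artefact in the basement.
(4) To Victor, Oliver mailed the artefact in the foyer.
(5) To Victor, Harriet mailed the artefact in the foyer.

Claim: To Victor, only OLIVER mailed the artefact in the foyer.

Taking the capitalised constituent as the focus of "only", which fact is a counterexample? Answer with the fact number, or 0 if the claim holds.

5

Focus (in capitals) is "Oliver" — the agent. "Only" excludes alternative agents while holding fixed thing = the artefact, recipient = Victor, setting = in the foyer.
Fact (5) matches on thing = the artefact, recipient = Victor, setting = in the foyer, but has agent = Harriet instead. That refutes the claim.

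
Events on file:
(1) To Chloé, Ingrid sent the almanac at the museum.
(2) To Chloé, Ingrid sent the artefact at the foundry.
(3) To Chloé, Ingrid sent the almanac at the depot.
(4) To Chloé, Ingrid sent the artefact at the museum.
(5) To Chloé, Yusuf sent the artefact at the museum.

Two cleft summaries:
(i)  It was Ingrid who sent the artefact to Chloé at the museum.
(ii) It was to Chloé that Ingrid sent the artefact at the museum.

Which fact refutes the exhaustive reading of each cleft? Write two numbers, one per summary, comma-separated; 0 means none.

(i): focus "Ingrid". Looking for the artefact as thing and Chloé as recipient and at the museum as setting with some other agent — fact (5) has Yusuf there. Refuted.
(ii): focus "Chloé". No fact shares Ingrid as agent and the artefact as thing and at the museum as setting with a different recipient. 0.

5, 0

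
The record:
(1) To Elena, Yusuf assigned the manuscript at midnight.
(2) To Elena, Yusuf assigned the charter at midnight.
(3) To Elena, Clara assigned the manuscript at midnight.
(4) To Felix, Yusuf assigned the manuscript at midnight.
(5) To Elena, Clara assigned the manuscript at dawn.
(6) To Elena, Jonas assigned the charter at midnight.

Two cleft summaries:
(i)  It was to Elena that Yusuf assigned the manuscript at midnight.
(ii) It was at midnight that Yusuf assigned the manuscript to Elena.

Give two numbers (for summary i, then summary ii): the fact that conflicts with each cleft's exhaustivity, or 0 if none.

4, 0

Summary (i) focuses "Elena" (the recipient); background agent = Yusuf, thing = the manuscript, setting = at midnight. Fact (4) matches that background with recipient = Felix — refutes (i).
Summary (ii) focuses "at midnight" (the setting); background agent = Yusuf, thing = the manuscript, recipient = Elena. No fact matches that background with a different setting, so 0.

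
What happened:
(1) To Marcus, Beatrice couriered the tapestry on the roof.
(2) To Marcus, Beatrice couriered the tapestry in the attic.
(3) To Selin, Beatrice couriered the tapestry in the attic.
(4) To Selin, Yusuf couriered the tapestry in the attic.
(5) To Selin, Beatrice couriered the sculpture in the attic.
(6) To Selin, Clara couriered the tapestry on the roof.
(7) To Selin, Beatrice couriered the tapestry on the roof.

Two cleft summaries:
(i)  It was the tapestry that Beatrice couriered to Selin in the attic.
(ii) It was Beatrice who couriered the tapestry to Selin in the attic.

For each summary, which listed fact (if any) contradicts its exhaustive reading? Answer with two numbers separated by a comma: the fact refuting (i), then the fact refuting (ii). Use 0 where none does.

5, 4

Summary (i) focuses "the tapestry" (the thing); background same agent, recipient, setting (Beatrice / Selin / in the attic). Fact (5) matches that background with thing = the sculpture — refutes (i).
Summary (ii) focuses "Beatrice" (the agent); background same thing, recipient, setting (the tapestry / Selin / in the attic). Fact (4) matches that background with agent = Yusuf — refutes (ii).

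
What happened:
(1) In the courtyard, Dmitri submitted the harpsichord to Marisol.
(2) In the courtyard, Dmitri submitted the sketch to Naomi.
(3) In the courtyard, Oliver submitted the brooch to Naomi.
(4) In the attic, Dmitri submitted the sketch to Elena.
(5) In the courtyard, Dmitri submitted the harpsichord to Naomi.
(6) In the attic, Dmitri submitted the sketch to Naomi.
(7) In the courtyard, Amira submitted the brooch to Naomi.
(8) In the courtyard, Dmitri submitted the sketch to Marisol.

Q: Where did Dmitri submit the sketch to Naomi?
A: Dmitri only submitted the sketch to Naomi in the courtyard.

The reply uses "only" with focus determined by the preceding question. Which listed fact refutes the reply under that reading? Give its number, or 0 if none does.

The question "Where did ...?" targets the setting, so in the reply the focus falls on "in the courtyard".
"Only" then excludes alternative settings while the background — agent = Dmitri, thing = the sketch, recipient = Naomi — is held fixed.
Fact (6) keeps agent = Dmitri, thing = the sketch, recipient = Naomi but has setting = in the attic; that refutes the reply.
(Fact (8) would refute a reading with focus on the recipient — but that is not what the question asks.)

6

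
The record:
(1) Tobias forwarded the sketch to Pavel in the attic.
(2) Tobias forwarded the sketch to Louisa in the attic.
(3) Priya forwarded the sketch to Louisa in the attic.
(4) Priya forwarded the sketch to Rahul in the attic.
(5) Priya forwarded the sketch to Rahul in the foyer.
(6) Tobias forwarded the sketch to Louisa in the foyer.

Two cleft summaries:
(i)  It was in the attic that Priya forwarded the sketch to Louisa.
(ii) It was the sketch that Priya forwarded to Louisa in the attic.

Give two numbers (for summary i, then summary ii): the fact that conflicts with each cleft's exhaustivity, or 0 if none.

0, 0

Summary (i) focuses "in the attic" (the setting); background same agent, thing, recipient (Priya / the sketch / Louisa). No fact matches that background with a different setting, so 0.
Summary (ii) focuses "the sketch" (the thing); background same agent, recipient, setting (Priya / Louisa / in the attic). No fact matches that background with a different thing, so 0.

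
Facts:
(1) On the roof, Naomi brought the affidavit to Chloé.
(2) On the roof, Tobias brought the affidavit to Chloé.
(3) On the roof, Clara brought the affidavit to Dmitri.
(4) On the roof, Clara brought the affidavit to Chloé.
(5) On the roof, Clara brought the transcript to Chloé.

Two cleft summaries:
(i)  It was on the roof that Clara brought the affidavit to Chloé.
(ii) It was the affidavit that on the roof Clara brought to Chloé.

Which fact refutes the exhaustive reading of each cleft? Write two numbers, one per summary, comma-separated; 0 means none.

0, 5

(i): focus "on the roof". No fact shares Clara as agent and the affidavit as thing and Chloé as recipient with a different setting. 0.
(ii): focus "the affidavit". Looking for Clara as agent and Chloé as recipient and on the roof as setting with some other thing — fact (5) has the transcript there. Refuted.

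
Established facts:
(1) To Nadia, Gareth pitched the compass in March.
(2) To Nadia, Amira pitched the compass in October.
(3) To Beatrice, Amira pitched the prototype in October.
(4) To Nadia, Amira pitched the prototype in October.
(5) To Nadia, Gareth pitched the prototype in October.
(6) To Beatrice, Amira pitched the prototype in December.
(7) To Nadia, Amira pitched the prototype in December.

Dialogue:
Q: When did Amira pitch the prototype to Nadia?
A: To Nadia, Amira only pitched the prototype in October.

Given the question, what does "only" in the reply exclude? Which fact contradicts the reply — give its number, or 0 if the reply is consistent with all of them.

The question "When did ...?" targets the setting, so in the reply the focus falls on "in October".
So "only" ranges over settings; the rest (Amira as agent and the prototype as thing and Nadia as recipient) is presupposed.
Fact (7) shares the background with a different setting (in December) — counterexample.
(Fact (3) would refute a reading with focus on the recipient — but that is not what the question asks.)

7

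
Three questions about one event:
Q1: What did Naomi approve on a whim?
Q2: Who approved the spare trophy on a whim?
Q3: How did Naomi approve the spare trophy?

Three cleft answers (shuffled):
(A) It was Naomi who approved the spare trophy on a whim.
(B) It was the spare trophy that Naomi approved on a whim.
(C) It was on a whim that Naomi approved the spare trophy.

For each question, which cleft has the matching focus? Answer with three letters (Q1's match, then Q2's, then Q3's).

Q1 asks about the direct object; cleft (B) focuses "the spare trophy", which is the direct object — so Q1 → B.
Q2 asks about the subject (agent); cleft (A) focuses "Naomi", which is the subject (agent) — so Q2 → A.
Q3 asks about the manner; cleft (C) focuses "on a whim", which is the manner — so Q3 → C.
Mapping: Q1→B, Q2→A, Q3→C.

BAC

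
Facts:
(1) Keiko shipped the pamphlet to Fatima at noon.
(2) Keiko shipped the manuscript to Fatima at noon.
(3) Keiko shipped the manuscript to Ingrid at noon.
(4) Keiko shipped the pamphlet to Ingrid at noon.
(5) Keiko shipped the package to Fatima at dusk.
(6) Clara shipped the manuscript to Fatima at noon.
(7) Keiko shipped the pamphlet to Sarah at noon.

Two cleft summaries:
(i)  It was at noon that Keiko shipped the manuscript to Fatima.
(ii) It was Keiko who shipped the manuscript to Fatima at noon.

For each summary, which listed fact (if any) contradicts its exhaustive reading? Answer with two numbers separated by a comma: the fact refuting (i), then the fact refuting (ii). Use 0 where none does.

0, 6

Summary (i) focuses "at noon" (the setting); background Keiko as agent and the manuscript as thing and Fatima as recipient. No fact matches that background with a different setting, so 0.
Summary (ii) focuses "Keiko" (the agent); background the manuscript as thing and Fatima as recipient and at noon as setting. Fact (6) matches that background with agent = Clara — refutes (ii).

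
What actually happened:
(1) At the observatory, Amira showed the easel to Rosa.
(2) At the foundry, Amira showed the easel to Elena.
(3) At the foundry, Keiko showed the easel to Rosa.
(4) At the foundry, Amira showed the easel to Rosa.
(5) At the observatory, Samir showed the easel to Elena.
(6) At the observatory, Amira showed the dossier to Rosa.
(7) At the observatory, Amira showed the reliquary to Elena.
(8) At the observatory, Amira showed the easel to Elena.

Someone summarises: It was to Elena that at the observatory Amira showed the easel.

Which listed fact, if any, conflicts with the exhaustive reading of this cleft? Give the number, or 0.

Focus of the cleft: "Elena" (the recipient). Presupposed background: same agent, thing, setting (Amira / the easel / at the observatory).
The exhaustive reading says no other recipient fits that background.
Fact (1) shares the background but with recipient = Rosa; exhaustivity is violated.

1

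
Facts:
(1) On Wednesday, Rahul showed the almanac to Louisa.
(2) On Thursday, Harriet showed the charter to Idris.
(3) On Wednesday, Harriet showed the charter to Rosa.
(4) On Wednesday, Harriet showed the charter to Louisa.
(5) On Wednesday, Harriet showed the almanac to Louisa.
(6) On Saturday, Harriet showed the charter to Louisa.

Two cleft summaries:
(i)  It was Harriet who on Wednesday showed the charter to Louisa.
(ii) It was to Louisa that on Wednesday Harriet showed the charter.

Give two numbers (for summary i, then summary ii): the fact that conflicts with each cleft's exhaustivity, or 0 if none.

0, 3

Summary (i) focuses "Harriet" (the agent); background the charter as thing and Louisa as recipient and on Wednesday as setting. No fact matches that background with a different agent, so 0.
Summary (ii) focuses "Louisa" (the recipient); background Harriet as agent and the charter as thing and on Wednesday as setting. Fact (3) matches that background with recipient = Rosa — refutes (ii).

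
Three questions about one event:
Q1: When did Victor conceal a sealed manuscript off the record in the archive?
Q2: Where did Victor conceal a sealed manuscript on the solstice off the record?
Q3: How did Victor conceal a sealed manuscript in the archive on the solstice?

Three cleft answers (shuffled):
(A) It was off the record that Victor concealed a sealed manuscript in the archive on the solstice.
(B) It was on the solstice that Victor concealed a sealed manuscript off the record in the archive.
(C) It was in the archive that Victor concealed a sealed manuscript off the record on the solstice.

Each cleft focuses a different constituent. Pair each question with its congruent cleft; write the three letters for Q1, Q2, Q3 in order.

Q1 asks about the time; cleft (B) focuses "on the solstice", which is the time — so Q1 → B.
Q2 asks about the location; cleft (C) focuses "in the archive", which is the location — so Q2 → C.
Q3 asks about the manner; cleft (A) focuses "off the record", which is the manner — so Q3 → A.
Mapping: Q1→B, Q2→C, Q3→A.

BCA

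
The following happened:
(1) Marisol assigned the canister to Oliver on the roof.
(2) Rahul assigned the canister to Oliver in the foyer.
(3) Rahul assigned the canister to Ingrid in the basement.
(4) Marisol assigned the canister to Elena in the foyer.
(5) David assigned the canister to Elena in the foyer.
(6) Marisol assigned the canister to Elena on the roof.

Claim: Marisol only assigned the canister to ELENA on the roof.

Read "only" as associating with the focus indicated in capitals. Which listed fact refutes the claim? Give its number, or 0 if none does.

1

Focus (in capitals) is "Elena" — the recipient. "Only" excludes alternative recipients while holding fixed agent = Marisol, thing = the canister, setting = on the roof.
Fact (1) shares the background but differs in recipient (Oliver) — a counterexample.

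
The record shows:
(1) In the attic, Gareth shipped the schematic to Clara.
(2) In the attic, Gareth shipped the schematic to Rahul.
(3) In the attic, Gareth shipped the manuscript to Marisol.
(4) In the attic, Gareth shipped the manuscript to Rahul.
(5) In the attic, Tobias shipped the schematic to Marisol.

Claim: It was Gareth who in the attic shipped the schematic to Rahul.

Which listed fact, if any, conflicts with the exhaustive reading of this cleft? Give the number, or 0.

0

The cleft puts "Gareth" in focus and presupposes the open proposition with the schematic as thing and Rahul as recipient and in the attic as setting.
Exhaustivity: Gareth is the only agent satisfying that background.
No listed fact matches the background with a different agent. Exhaustivity holds.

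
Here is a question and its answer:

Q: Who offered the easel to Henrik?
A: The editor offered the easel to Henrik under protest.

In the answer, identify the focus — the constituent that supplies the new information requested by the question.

The wh-word "who" asks about the subject (agent).
In the answer, "the easel" and "to Henrik" are given — repeated from the question.
"under protest" is also new, but it specifies the manner, which is not what the question asks about — so it is not the focus.
The constituent filling the subject (agent) gap is "the editor"; that is the focus.

the editor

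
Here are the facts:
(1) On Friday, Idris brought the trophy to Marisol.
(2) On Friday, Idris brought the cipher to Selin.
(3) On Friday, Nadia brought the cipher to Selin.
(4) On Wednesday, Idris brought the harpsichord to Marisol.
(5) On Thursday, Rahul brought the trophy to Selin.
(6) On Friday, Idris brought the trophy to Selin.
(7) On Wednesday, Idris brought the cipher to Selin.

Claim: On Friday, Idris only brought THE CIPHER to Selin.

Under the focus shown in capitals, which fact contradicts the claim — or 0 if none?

6

The capitals mark "the cipher" as focus. So "only" rules out other things, with the rest (agent = Idris, recipient = Selin, setting = on Friday) as background.
Fact (6) shares the background but differs in thing (the trophy) — a counterexample.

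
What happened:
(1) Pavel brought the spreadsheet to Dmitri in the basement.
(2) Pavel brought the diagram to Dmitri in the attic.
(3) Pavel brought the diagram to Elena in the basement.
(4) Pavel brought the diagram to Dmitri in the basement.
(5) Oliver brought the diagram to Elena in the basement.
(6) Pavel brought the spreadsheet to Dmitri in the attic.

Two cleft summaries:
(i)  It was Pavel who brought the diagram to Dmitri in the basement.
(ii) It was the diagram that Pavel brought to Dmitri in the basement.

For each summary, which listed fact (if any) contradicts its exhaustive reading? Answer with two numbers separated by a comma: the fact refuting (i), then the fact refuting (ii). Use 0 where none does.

Summary (i) focuses "Pavel" (the agent); background same thing, recipient, setting (the diagram / Dmitri / in the basement). No fact matches that background with a different agent, so 0.
Summary (ii) focuses "the diagram" (the thing); background same agent, recipient, setting (Pavel / Dmitri / in the basement). Fact (1) matches that background with thing = the spreadsheet — refutes (ii).

0, 1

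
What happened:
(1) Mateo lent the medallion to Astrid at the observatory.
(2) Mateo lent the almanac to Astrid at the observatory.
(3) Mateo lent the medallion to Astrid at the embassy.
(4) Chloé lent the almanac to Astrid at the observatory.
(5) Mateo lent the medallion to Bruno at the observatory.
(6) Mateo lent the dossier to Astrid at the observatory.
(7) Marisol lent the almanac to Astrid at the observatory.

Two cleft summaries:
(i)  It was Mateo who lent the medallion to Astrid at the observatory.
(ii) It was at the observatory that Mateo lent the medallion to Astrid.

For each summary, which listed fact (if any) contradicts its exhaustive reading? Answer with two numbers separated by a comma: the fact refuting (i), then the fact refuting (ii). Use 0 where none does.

0, 3

Summary (i) focuses "Mateo" (the agent); background the medallion as thing and Astrid as recipient and at the observatory as setting. No fact matches that background with a different agent, so 0.
Summary (ii) focuses "at the observatory" (the setting); background Mateo as agent and the medallion as thing and Astrid as recipient. Fact (3) matches that background with setting = at the embassy — refutes (ii).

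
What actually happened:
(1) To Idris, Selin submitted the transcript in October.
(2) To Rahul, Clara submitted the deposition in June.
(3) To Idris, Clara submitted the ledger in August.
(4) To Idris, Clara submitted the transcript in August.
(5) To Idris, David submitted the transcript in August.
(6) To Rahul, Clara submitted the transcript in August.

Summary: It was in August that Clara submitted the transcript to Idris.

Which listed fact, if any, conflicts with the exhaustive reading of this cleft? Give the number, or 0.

Focus of the cleft: "in August" (the setting). Presupposed background: agent = Clara, thing = the transcript, recipient = Idris.
The exhaustive reading says no other setting fits that background.
Every other fact differs from the presupposition on some backgrounded slot, so none challenges the exhaustivity.

0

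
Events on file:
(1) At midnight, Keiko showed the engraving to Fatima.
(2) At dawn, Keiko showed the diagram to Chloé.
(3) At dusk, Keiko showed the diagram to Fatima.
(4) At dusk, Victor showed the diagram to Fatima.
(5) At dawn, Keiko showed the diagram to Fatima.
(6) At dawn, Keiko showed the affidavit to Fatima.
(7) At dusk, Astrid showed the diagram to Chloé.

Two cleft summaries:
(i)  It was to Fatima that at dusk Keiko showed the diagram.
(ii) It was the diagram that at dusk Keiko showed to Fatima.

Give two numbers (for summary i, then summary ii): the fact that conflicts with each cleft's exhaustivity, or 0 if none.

0, 0

(i): focus "Fatima". No fact shares same agent, thing, setting (Keiko / the diagram / at dusk) with a different recipient. 0.
(ii): focus "the diagram". No fact shares same agent, recipient, setting (Keiko / Fatima / at dusk) with a different thing. 0.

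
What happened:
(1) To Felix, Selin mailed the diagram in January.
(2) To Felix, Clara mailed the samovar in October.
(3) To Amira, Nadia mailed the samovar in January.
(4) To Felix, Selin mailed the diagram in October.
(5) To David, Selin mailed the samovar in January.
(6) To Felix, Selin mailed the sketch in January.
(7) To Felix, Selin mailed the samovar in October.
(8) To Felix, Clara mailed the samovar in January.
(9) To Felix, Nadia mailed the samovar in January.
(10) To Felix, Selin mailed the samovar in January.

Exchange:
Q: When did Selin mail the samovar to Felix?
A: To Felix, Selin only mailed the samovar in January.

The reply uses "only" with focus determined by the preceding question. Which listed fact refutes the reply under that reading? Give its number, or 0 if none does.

Answering "When did ...?" puts focus on the setting — here, "in January".
So "only" ranges over settings; the rest (agent = Selin, thing = the samovar, recipient = Felix) is presupposed.
Fact (7) shares the background with a different setting (in October) — counterexample.
(Fact (1) would refute a reading with focus on the thing — but that is not what the question asks.)

7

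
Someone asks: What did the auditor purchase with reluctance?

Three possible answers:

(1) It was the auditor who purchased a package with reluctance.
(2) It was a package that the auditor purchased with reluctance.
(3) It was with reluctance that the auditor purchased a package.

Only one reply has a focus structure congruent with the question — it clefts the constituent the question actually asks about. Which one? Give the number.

2

The question word "what" targets the direct object.
Option (1) clefts "the auditor" — the subject (agent), not what was asked.
Option (2) clefts "a package" — that matches what the question asks about.
Option (3) clefts "with reluctance" — the manner, not what was asked.
So the congruent reply is (2).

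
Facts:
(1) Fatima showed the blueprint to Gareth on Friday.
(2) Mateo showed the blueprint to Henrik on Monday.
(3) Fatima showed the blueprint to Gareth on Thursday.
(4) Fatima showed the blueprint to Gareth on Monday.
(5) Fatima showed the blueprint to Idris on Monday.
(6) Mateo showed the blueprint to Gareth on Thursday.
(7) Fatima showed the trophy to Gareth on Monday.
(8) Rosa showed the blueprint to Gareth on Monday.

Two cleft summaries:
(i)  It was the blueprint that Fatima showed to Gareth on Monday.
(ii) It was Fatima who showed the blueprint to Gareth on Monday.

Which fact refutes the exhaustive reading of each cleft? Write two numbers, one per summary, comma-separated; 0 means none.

7, 8

(i): focus "the blueprint". Looking for same agent, recipient, setting (Fatima / Gareth / on Monday) with some other thing — fact (7) has the trophy there. Refuted.
(ii): focus "Fatima". Looking for same thing, recipient, setting (the blueprint / Gareth / on Monday) with some other agent — fact (8) has Rosa there. Refuted.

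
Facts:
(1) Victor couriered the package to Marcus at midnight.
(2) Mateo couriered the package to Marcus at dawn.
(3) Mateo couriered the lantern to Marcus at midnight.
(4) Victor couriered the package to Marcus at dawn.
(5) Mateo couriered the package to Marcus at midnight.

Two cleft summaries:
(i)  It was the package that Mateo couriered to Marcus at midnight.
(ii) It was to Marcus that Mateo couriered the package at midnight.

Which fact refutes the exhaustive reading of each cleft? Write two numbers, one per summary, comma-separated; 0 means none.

3, 0

Summary (i) focuses "the package" (the thing); background agent = Mateo, recipient = Marcus, setting = at midnight. Fact (3) matches that background with thing = the lantern — refutes (i).
Summary (ii) focuses "Marcus" (the recipient); background agent = Mateo, thing = the package, setting = at midnight. No fact matches that background with a different recipient, so 0.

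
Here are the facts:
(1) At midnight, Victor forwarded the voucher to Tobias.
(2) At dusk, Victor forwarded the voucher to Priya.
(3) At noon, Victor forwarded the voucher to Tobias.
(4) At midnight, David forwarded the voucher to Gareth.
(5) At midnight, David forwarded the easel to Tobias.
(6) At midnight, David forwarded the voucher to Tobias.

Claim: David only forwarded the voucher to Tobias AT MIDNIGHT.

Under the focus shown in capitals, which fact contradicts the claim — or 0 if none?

Focus (in capitals) is "at midnight" — the setting. "Only" excludes alternative settings while holding fixed agent = David, thing = the voucher, recipient = Tobias.
Every other fact changes something in the background, not just the setting. Nothing refutes the claim.

0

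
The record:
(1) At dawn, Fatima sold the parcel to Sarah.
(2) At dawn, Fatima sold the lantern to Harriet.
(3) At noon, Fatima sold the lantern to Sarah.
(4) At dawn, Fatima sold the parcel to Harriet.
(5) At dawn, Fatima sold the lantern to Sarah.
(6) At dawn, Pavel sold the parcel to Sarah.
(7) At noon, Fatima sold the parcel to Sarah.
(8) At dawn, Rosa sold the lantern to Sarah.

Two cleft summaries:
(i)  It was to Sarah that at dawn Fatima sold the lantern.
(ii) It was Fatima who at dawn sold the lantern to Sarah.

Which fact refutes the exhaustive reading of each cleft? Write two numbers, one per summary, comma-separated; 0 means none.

(i): focus "Sarah". Looking for Fatima as agent and the lantern as thing and at dawn as setting with some other recipient — fact (2) has Harriet there. Refuted.
(ii): focus "Fatima". Looking for the lantern as thing and Sarah as recipient and at dawn as setting with some other agent — fact (8) has Rosa there. Refuted.

2, 8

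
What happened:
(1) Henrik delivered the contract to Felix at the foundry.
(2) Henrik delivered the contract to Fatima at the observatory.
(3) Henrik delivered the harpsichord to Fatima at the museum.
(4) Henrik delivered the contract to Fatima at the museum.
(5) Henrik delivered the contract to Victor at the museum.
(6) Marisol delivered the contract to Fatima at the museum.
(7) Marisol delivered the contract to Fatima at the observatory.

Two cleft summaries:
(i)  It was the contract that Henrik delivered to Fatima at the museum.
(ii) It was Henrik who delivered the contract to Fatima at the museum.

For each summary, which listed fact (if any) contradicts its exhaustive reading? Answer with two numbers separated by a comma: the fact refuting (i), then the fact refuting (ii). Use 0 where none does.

3, 6

Summary (i) focuses "the contract" (the thing); background same agent, recipient, setting (Henrik / Fatima / at the museum). Fact (3) matches that background with thing = the harpsichord — refutes (i).
Summary (ii) focuses "Henrik" (the agent); background same thing, recipient, setting (the contract / Fatima / at the museum). Fact (6) matches that background with agent = Marisol — refutes (ii).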